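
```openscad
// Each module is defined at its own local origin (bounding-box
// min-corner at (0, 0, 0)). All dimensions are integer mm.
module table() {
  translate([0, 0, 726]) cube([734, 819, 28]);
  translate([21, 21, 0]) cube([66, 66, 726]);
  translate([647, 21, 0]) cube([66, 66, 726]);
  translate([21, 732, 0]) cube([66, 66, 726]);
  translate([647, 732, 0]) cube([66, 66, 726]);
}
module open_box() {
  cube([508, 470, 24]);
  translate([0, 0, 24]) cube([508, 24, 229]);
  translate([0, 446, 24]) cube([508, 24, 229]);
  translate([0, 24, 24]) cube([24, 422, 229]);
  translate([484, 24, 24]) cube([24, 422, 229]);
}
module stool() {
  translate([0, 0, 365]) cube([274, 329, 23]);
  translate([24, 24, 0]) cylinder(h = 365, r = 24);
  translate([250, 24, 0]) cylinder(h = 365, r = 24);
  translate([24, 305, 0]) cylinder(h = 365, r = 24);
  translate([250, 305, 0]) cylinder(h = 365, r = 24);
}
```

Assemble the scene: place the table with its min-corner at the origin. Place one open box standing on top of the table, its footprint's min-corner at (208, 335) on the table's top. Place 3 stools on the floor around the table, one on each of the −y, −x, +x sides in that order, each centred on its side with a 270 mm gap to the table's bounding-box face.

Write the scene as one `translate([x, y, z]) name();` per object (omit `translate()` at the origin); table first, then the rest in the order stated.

table();
translate([208, 335, 754]) open_box();
translate([230, -599, 0]) stool();
translate([-544, 245, 0]) stool();
translate([1004, 245, 0]) stool();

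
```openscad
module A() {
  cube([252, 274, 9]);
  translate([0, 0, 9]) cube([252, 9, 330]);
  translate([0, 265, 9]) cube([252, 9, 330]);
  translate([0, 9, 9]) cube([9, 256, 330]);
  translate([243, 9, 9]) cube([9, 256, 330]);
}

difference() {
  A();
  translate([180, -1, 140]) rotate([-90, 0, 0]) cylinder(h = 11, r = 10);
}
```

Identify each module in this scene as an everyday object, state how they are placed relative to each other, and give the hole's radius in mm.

A is an open box. The open box has a circular hole through its front wall. The hole's radius is 10 mm.

The subtracted cylinder has r = 10 mm.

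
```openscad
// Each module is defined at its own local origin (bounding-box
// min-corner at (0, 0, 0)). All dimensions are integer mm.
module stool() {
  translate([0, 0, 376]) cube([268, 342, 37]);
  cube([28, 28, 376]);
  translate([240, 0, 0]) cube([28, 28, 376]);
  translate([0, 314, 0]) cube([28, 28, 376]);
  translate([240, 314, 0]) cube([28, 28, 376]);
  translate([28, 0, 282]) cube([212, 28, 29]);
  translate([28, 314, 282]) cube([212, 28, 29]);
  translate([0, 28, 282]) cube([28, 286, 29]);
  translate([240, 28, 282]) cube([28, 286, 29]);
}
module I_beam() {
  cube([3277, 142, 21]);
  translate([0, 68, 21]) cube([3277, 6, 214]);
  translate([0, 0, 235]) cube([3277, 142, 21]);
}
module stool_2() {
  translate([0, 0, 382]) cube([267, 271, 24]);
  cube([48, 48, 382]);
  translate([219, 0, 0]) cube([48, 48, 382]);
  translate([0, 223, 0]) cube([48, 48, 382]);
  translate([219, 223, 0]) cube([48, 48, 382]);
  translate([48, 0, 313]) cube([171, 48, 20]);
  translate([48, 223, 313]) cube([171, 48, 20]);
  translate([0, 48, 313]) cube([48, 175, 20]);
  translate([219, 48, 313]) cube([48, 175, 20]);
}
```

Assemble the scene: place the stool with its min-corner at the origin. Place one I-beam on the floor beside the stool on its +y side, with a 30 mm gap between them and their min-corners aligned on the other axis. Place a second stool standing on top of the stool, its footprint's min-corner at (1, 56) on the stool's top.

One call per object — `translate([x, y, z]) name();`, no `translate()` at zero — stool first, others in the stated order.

stool();
translate([0, 372, 0]) I_beam();
translate([1, 56, 413]) stool_2();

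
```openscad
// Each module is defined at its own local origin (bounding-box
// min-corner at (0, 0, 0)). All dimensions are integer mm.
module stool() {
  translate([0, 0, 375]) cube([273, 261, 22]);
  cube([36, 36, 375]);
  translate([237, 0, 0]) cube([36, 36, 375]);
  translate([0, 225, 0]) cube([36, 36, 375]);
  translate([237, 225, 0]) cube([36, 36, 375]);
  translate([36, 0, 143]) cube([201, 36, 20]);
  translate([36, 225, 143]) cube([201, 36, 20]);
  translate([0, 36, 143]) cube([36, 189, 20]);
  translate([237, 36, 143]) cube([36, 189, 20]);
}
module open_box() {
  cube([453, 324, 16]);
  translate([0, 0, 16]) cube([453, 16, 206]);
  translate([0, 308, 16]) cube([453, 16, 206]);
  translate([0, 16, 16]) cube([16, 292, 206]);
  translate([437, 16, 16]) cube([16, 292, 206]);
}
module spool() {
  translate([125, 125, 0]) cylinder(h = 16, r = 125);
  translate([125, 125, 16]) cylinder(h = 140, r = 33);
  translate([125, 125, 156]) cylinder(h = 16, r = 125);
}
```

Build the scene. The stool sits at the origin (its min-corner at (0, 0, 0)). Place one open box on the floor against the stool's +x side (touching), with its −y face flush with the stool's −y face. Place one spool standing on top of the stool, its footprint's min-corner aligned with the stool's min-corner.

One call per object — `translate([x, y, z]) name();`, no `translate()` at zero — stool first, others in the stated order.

stool();
translate([273, 0, 0]) open_box();
translate([0, 0, 397]) spool();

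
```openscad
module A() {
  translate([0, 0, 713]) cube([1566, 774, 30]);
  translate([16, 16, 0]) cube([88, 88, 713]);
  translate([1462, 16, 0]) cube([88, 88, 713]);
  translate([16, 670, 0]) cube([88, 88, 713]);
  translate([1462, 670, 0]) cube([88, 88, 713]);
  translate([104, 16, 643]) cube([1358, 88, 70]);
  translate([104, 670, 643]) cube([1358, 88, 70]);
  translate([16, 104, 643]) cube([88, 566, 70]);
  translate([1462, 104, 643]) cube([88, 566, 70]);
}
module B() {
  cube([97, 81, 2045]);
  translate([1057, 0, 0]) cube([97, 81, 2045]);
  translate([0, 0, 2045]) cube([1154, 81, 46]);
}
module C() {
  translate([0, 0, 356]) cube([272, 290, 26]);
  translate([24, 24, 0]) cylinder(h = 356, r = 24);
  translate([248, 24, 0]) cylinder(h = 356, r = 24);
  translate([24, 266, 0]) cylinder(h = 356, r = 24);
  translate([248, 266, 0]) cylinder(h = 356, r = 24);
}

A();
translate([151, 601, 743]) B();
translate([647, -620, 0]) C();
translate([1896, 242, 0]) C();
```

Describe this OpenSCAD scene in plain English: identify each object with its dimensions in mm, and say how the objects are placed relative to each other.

A is a table with a 1566×774 mm rectangular top, 30 mm thick, top surface at z = 743 mm, supported by four 88×88 mm square legs, each inset 16 mm from the nearest pair of top edges, running from the floor. Four apron rails, 88 mm thick and 70 mm tall, run between adjacent legs with their top edges flush with the underside of the top and their outer faces flush with the legs' outer faces.

B is a door frame. The clear opening is 960 mm wide and 2045 mm high. Two 97 mm wide jambs, 81 mm deep, stand either side of the opening from the floor to the top of the opening. A 46 mm thick head sits across the top of both jambs, spanning the full outside width of the frame.

C is a four-legged stool. The seat is 272×290 mm, 26 mm thick, top at z = 382 mm. It stands on four round legs, each 48 mm in diameter, from z = 0 to the seat underside, each leg's axis is inset half a diameter from the nearest pair of seat edges (so the leg's bounding box is flush with the corner).

The door frame is on top of the table. Two stools sit around the table at the −y, +x sides.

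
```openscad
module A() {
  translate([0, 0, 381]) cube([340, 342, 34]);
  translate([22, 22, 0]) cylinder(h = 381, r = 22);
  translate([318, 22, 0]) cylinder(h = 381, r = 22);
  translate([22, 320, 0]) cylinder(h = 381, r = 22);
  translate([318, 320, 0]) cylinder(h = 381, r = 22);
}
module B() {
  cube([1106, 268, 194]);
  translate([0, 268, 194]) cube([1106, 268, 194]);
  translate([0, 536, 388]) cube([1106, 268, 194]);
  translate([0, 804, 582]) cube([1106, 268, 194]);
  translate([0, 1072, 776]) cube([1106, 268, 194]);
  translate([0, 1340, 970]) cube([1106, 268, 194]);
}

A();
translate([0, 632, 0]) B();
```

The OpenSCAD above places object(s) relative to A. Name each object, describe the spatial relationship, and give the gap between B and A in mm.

The staircase's nearest face is 290 mm from the stool's +y face.

A is a stool. B is a staircase. The staircase is on the floor beside the stool on its +y side. The gap between the staircase and the stool is 290 mm.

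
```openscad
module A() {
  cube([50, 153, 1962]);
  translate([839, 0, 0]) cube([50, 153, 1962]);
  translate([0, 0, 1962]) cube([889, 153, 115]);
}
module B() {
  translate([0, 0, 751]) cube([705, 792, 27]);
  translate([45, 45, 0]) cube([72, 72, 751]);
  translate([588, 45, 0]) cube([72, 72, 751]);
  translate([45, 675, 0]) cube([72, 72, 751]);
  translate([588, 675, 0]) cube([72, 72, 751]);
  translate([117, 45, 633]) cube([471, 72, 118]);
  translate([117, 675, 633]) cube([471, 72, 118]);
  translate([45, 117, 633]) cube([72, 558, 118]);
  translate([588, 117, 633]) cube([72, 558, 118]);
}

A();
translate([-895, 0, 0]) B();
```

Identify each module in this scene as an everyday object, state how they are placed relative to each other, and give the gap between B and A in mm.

The table's nearest face is 190 mm from the door frame's −x face.

A is a door frame. B is a table. The table is on the floor beside the door frame on its −x side. The gap between the table and the door frame is 190 mm.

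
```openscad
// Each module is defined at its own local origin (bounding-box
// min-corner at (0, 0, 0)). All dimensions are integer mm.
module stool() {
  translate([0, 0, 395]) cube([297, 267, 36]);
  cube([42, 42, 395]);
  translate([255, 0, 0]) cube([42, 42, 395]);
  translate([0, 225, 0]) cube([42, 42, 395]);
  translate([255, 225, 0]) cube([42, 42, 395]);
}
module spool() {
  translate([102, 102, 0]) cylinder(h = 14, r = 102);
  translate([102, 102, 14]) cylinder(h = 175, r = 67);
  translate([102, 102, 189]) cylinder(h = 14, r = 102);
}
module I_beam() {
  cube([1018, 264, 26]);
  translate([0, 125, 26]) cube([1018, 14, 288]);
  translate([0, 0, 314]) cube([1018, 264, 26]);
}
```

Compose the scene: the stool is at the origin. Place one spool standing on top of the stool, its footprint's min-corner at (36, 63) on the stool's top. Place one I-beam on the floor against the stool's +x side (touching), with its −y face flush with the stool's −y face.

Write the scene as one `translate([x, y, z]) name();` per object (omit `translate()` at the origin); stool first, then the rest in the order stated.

stool();
translate([36, 63, 431]) spool();
translate([297, 0, 0]) I_beam();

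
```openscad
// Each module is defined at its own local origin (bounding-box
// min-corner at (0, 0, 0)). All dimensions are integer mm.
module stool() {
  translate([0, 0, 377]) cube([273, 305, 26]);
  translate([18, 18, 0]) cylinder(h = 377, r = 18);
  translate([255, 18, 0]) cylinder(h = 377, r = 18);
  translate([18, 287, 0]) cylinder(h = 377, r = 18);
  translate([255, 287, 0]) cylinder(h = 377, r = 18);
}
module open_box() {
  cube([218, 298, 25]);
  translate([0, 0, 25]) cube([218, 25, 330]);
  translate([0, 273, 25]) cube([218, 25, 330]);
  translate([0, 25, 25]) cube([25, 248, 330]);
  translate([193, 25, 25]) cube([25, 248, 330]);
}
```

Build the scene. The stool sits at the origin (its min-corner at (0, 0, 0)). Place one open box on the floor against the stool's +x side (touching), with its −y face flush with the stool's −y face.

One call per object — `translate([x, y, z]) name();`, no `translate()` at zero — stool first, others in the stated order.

stool();
translate([273, 0, 0]) open_box();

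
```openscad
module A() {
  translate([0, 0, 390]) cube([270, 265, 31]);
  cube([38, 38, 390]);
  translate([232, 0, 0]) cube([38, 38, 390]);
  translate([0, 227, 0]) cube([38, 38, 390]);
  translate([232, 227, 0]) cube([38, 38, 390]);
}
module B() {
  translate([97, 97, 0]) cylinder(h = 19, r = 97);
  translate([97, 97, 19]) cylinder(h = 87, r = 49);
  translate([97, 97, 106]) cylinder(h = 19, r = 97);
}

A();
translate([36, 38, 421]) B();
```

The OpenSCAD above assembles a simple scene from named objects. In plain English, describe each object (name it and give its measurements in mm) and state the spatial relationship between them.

A is a four-legged stool. The seat is a 270×265×31 mm slab whose top surface is at z = 421 mm; four square legs, each 38×38 mm in cross-section, run from the floor (z = 0) to the underside of the seat, each flush with a corner of the seat.

B is a spool: two coaxial disc flanges of radius 97 mm and thickness 19 mm, joined by a core cylinder of radius 49 mm and height 87 mm. The lower flange rests on z = 0 and the three cylinders share a vertical axis.

The spool is on top of the stool.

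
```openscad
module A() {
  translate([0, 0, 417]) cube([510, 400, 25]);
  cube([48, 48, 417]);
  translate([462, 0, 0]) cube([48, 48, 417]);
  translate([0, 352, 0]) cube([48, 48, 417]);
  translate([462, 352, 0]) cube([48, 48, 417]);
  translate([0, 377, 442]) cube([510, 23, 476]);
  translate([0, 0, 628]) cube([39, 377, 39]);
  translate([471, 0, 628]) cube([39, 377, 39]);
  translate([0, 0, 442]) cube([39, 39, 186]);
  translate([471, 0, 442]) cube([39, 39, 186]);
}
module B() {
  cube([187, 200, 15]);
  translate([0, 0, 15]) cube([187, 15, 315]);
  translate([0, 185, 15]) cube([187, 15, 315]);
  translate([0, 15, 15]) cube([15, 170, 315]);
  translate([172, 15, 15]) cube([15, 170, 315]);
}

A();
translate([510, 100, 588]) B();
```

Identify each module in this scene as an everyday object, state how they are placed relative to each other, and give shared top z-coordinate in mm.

Both tops at z = 918 mm.

A is a chair. B is an open box. The open box is beside the chair with their tops flush at z = 918. The shared top z-coordinate is 918 mm.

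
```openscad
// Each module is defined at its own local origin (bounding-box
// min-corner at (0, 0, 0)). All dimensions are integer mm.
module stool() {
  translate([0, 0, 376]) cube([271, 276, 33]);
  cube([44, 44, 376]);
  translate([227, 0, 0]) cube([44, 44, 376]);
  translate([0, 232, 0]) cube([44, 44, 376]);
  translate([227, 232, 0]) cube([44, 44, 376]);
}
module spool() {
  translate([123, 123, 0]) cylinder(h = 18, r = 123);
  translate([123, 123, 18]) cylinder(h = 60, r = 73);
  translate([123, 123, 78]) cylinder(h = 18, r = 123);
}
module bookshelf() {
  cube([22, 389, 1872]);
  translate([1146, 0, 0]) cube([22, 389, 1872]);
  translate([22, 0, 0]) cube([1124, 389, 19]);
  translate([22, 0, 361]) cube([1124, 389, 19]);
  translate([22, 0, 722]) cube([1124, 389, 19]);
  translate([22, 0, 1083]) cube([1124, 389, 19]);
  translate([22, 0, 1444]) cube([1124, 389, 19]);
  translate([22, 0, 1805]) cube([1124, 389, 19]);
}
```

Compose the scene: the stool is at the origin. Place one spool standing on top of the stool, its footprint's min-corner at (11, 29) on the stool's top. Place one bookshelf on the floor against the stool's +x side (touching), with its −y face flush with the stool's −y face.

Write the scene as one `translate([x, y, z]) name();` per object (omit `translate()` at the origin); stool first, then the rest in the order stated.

stool();
translate([11, 29, 409]) spool();
translate([271, 0, 0]) bookshelf();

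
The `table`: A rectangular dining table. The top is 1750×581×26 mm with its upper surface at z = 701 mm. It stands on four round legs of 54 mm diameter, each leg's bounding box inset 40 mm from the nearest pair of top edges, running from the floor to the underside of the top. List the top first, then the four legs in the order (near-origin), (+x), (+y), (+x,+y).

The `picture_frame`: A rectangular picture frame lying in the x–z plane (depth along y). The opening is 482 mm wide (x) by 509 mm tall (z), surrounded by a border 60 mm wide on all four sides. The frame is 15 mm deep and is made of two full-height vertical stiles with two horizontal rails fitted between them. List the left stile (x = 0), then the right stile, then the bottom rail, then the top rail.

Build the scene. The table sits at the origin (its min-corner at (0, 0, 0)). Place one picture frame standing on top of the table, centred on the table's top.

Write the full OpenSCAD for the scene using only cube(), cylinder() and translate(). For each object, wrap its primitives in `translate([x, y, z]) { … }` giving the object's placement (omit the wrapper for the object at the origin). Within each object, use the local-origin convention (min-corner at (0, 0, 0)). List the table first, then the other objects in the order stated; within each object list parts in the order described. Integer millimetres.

translate([0, 0, 675]) cube([1750, 581, 26]);
translate([67, 67, 0]) cylinder(h = 675, r = 27);
translate([1683, 67, 0]) cylinder(h = 675, r = 27);
translate([67, 514, 0]) cylinder(h = 675, r = 27);
translate([1683, 514, 0]) cylinder(h = 675, r = 27);
translate([574, 283, 701]) {
  cube([60, 15, 629]);
  translate([542, 0, 0]) cube([60, 15, 629]);
  translate([60, 0, 0]) cube([482, 15, 60]);
  translate([60, 0, 569]) cube([482, 15, 60]);
}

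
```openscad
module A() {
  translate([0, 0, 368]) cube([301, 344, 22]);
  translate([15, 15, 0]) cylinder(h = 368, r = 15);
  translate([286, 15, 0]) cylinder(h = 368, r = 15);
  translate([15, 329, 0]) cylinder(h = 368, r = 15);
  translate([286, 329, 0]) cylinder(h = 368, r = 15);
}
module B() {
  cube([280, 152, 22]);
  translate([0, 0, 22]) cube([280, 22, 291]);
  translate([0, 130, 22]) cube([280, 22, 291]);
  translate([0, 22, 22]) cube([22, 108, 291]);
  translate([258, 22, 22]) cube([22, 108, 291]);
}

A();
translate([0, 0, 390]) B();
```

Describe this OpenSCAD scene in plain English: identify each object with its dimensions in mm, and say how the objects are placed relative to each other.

A is a four-legged stool. The seat is 301×344 mm, 22 mm thick, top at z = 390 mm. It stands on four round legs, each 30 mm in diameter, from z = 0 to the seat underside, each leg's axis is inset half a diameter from the nearest pair of seat edges (so the leg's bounding box is flush with the corner).

B is an open storage box with external size 280×152×313 mm and wall thickness 22 mm (the base is also 22 mm thick). The base covers the whole footprint; the four walls stand on the base, with the y-facing walls full-width and the x-facing walls fitting between their inner faces.

The open box is on top of the stool.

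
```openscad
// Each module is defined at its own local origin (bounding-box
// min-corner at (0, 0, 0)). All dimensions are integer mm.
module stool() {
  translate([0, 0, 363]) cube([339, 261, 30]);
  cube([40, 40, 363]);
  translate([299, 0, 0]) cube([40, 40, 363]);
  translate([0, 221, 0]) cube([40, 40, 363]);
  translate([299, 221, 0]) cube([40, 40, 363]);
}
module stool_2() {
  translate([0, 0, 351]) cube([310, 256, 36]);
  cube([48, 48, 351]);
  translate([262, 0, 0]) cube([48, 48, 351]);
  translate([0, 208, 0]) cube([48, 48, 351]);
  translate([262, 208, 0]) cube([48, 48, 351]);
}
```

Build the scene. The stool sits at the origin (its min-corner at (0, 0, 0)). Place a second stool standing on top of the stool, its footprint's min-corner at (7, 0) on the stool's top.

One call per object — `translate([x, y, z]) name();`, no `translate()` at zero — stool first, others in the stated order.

stool();
translate([7, 0, 393]) stool_2();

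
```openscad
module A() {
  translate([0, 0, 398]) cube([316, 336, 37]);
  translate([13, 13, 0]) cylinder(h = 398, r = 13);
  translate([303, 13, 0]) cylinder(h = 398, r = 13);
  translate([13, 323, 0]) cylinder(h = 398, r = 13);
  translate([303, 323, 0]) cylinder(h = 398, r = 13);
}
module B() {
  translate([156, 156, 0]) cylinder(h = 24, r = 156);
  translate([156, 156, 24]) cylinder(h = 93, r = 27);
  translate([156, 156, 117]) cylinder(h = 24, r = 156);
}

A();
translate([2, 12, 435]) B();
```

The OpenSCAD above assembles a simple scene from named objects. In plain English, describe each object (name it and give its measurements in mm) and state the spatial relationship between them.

A is a four-legged stool. The seat is a 316×336×37 mm slab whose top surface is at z = 435 mm; four round legs, each 26 mm in diameter, run from the floor (z = 0) to the underside of the seat, each leg's axis is inset half a diameter from the nearest pair of seat edges (so the leg's bounding box is flush with the corner).

B is a spool: two coaxial disc flanges of radius 156 mm and thickness 24 mm, joined by a core cylinder of radius 27 mm and height 93 mm. The lower flange rests on z = 0 and the three cylinders share a vertical axis.

The spool is on top of the stool, centred.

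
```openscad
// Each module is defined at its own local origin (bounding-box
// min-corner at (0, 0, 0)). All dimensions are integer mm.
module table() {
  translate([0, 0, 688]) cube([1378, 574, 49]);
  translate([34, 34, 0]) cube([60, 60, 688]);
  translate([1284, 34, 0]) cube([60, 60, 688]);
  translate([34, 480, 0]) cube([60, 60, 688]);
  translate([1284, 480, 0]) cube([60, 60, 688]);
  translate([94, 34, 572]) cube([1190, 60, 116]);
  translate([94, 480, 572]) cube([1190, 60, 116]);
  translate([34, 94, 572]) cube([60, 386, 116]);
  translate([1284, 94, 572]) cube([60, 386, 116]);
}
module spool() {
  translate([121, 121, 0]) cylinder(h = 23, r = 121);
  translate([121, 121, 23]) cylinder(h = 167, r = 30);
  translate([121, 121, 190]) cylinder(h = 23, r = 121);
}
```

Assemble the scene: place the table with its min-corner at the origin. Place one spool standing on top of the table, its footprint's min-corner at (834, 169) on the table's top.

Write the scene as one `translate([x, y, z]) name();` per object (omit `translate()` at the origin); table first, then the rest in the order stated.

table();
translate([834, 169, 737]) spool();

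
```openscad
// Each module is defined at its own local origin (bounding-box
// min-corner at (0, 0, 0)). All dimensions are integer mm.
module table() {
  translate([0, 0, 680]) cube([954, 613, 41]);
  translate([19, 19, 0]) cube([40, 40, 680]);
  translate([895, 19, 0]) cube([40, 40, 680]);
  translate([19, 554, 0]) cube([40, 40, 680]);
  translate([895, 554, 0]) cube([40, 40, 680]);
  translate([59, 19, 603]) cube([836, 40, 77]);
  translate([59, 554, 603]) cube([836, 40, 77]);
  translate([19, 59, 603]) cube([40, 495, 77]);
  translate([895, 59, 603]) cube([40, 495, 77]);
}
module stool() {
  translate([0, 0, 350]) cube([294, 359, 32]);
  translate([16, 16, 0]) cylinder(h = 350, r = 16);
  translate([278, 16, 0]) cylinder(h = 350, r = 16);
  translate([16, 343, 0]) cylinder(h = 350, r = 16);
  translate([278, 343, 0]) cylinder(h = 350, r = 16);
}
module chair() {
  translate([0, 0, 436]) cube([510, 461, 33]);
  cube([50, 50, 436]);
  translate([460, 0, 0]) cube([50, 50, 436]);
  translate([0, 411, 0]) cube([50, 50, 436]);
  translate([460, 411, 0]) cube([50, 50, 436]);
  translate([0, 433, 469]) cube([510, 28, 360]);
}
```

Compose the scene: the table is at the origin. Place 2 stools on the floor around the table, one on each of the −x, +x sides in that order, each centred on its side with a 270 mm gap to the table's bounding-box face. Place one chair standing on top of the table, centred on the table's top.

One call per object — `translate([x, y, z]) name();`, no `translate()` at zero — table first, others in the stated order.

table();
translate([-564, 127, 0]) stool();
translate([1224, 127, 0]) stool();
translate([222, 76, 721]) chair();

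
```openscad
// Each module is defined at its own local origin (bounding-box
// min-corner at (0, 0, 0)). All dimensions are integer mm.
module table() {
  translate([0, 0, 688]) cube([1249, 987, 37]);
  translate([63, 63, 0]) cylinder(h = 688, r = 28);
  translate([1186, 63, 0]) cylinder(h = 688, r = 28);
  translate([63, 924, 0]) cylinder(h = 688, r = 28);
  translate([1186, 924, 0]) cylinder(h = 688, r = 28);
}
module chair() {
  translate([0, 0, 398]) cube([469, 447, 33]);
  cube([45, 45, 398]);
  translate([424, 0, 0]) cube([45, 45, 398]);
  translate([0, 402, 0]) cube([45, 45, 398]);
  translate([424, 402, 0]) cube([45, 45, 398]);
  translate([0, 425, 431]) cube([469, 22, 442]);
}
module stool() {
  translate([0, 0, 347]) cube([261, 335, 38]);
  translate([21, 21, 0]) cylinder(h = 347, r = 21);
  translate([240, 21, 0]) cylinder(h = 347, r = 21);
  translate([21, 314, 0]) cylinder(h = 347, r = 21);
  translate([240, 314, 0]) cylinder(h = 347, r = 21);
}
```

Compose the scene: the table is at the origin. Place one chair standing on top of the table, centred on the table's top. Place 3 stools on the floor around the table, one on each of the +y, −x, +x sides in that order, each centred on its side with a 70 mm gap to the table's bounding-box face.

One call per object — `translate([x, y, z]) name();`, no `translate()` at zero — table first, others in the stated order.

table();
translate([390, 270, 725]) chair();
translate([494, 1057, 0]) stool();
translate([-331, 326, 0]) stool();
translate([1319, 326, 0]) stool();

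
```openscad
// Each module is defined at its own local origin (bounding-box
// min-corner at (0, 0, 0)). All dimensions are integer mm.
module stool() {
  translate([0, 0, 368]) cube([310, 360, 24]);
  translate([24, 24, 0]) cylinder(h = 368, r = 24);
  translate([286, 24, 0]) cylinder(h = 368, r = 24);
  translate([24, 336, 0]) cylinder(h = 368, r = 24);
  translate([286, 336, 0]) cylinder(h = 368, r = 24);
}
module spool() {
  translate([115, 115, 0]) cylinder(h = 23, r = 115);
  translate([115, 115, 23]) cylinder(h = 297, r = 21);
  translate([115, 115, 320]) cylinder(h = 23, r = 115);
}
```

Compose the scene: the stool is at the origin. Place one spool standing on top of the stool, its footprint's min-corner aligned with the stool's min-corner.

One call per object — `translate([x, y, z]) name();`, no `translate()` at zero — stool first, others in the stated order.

stool();
translate([0, 0, 392]) spool();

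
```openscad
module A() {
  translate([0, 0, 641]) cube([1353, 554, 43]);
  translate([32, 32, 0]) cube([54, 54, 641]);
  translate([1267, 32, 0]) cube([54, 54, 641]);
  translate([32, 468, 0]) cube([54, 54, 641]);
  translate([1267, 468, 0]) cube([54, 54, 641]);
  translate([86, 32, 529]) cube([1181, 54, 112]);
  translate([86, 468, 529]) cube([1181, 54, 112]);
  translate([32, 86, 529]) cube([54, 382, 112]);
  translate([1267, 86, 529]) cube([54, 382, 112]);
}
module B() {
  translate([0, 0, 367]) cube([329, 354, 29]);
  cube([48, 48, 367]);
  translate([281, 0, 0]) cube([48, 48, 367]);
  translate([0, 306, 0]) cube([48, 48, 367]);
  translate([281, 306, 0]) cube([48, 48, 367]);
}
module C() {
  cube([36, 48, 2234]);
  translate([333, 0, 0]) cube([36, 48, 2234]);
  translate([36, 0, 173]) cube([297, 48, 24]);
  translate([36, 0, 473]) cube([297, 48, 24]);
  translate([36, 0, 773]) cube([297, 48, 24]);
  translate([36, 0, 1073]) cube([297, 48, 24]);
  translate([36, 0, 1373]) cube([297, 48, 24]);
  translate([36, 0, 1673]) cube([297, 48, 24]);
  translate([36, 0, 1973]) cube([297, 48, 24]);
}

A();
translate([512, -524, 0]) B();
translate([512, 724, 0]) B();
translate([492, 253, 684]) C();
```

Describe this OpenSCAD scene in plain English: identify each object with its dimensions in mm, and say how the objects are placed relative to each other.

A is a table: top 1353 mm (x) × 554 mm (y), 43 mm thick, upper face at z = 684 mm, on four 54×54 mm square legs, each inset 32 mm from the nearest pair of top edges, running from z = 0 to the bottom of the top. Four apron rails, 54 mm thick and 112 mm tall, run between adjacent legs with their top edges flush with the underside of the top and their outer faces flush with the legs' outer faces.

B is a four-legged stool. The seat is 329×354 mm, 29 mm thick, top at z = 396 mm. It stands on four square legs, each 48×48 mm in cross-section, from z = 0 to the seat underside, each flush with a corner of the seat.

C is a straight ladder. Two 36×48 mm vertical rails, 2234 mm tall, stand 369 mm apart (outside-to-outside) with their front faces coplanar on the −y side. 7 rungs, each 48 mm deep and 24 mm tall, span between the inner faces of the rails, front faces flush with the rails. The lowest rung's underside is at z = 173 mm and rungs are spaced 300 mm apart (underside to underside).

Two stools sit around the table at the −y, +y sides. The ladder is on top of the table, centred.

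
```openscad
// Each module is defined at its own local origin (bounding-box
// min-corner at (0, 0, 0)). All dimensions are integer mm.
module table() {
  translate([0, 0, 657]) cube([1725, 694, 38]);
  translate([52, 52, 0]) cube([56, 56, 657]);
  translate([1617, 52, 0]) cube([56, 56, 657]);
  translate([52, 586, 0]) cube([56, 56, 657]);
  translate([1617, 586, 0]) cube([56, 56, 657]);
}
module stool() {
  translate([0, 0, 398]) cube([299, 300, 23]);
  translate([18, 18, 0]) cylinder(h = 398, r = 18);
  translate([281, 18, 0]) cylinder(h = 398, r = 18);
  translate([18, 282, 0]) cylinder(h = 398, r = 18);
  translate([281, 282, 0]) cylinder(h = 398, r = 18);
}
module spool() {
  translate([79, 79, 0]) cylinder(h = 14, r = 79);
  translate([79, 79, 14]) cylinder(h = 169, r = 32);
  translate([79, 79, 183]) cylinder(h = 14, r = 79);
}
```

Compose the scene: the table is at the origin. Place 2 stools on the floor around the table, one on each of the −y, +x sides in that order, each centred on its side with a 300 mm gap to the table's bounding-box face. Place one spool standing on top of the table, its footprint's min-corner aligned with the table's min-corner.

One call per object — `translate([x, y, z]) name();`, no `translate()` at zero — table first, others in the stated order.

table();
translate([713, -600, 0]) stool();
translate([2025, 197, 0]) stool();
translate([0, 0, 695]) spool();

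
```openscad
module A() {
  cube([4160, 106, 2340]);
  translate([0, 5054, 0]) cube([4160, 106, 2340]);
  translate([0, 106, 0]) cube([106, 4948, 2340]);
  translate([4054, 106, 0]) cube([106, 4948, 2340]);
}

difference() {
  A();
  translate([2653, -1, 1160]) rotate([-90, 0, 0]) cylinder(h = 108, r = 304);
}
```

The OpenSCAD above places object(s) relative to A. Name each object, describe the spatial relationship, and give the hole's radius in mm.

The subtracted cylinder has r = 304 mm.

A is a house frame. The house frame has a circular hole through its front wall. The hole's radius is 304 mm.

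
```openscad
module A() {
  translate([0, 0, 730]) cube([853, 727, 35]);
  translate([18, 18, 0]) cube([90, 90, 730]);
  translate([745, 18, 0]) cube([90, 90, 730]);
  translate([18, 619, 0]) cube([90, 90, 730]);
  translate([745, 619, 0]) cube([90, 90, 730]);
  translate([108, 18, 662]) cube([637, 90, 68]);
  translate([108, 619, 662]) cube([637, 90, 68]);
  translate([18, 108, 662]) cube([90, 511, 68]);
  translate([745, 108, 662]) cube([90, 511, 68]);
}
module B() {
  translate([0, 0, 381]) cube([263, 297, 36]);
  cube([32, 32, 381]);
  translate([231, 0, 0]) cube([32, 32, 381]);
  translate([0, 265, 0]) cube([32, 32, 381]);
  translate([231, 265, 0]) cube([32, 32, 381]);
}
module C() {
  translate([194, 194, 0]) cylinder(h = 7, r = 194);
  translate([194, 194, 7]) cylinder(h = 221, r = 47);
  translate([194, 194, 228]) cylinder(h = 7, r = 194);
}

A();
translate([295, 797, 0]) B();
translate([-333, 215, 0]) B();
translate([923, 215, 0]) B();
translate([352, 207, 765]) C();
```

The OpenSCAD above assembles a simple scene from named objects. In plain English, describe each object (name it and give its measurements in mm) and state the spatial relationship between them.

A is a rectangular dining table. The top is 853×727×35 mm with its upper surface at z = 765 mm. It stands on four 90×90 mm square legs, each inset 18 mm from the nearest pair of top edges, running from the floor to the underside of the top. Four apron rails, 90 mm thick and 68 mm tall, run between adjacent legs with their top edges flush with the underside of the top and their outer faces flush with the legs' outer faces.

B is a four-legged stool. The seat is a 263×297×36 mm slab whose top surface is at z = 417 mm; four square legs, each 32×32 mm in cross-section, run from the floor (z = 0) to the underside of the seat, each flush with a corner of the seat.

C is a spool: two coaxial disc flanges of radius 194 mm and thickness 7 mm, joined by a core cylinder of radius 47 mm and height 221 mm. The lower flange rests on z = 0 and the three cylinders share a vertical axis.

Three stools sit around the table at the +y, −x, +x sides. The spool is on top of the table.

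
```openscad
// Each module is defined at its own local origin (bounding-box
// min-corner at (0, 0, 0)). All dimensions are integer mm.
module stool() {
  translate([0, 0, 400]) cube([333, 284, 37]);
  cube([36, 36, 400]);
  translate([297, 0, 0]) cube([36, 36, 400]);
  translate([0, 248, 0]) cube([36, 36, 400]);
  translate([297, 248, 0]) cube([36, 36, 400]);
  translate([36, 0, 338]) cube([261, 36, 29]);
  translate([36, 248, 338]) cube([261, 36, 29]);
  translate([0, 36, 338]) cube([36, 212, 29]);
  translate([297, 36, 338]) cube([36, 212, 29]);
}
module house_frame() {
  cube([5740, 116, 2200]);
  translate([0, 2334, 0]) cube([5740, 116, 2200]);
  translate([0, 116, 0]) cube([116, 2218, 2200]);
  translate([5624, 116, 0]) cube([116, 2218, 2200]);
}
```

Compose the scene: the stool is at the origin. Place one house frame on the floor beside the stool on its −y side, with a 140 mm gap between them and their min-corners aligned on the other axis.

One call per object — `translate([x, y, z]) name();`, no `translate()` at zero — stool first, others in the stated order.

stool();
translate([0, -2590, 0]) house_frame();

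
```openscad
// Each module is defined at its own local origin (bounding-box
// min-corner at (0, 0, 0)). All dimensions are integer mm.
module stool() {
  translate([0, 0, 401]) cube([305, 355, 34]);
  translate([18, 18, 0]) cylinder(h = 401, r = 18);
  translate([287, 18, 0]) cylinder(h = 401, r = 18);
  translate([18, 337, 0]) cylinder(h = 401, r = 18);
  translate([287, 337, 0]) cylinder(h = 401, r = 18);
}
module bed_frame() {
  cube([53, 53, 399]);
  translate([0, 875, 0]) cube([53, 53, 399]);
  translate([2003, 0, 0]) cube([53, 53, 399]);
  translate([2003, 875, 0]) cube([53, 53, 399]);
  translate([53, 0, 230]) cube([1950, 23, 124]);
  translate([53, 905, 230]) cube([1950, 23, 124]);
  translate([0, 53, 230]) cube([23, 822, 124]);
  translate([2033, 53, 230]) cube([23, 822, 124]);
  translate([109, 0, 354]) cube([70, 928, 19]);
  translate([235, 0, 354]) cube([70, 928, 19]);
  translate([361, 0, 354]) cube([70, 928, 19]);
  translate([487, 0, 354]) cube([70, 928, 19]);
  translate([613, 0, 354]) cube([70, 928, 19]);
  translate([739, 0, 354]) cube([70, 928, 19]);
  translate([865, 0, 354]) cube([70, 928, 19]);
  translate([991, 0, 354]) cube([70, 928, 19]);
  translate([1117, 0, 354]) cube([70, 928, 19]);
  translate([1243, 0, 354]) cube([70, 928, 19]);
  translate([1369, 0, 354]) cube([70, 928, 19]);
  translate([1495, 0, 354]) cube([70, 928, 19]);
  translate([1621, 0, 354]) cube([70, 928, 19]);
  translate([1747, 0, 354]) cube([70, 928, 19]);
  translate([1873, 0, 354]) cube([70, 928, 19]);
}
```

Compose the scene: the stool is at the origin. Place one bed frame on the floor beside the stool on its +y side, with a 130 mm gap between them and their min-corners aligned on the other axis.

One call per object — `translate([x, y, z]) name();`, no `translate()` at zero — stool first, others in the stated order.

stool();
translate([0, 485, 0]) bed_frame();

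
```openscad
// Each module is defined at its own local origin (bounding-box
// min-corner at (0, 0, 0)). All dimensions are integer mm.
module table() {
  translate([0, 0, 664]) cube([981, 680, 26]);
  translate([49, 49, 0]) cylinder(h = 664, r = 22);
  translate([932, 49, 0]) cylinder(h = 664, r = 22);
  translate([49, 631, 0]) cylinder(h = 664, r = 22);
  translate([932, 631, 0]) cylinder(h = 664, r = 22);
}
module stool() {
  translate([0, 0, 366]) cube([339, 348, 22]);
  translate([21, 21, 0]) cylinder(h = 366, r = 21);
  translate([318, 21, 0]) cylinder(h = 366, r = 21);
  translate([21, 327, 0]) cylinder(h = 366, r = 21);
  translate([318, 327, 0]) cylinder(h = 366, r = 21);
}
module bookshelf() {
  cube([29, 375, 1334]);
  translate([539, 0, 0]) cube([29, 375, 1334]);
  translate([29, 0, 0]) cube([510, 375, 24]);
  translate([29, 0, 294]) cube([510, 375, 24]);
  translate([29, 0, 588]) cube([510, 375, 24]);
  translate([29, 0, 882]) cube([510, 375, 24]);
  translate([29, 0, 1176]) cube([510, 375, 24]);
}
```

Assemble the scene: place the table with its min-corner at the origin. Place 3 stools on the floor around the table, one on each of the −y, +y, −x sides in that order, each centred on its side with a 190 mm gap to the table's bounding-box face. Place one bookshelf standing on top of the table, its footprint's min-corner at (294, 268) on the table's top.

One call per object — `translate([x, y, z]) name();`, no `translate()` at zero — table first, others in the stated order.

table();
translate([321, -538, 0]) stool();
translate([321, 870, 0]) stool();
translate([-529, 166, 0]) stool();
translate([294, 268, 690]) bookshelf();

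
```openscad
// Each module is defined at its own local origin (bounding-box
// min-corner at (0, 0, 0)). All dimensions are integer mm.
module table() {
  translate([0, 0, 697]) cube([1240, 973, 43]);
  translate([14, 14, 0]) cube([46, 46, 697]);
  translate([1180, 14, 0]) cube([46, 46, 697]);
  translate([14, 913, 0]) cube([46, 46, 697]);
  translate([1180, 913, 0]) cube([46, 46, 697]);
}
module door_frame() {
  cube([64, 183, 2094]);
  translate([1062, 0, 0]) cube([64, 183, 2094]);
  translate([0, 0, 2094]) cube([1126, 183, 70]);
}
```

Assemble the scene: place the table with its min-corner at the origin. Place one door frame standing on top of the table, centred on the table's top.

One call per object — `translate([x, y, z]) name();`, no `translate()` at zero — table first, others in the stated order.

table();
translate([57, 395, 740]) door_frame();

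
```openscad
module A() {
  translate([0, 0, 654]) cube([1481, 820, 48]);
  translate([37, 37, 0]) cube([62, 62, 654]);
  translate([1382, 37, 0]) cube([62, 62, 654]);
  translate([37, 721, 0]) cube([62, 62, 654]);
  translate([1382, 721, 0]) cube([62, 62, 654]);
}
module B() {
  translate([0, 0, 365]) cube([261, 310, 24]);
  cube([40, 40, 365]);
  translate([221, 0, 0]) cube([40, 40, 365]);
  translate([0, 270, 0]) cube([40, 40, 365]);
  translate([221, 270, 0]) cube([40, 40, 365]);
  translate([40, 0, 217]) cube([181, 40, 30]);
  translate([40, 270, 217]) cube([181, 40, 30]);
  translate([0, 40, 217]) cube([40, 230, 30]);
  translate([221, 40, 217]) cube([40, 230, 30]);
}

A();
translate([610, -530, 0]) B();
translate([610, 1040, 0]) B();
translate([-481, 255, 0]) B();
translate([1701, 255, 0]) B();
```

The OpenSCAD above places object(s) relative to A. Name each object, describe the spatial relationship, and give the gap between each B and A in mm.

Each stool's nearest face is 220 mm from the table's bounding box.

A is a table. B is a stool. Four stools sit around the table at the −y, +y, −x, +x sides. The gap between each stool and the table is 220 mm.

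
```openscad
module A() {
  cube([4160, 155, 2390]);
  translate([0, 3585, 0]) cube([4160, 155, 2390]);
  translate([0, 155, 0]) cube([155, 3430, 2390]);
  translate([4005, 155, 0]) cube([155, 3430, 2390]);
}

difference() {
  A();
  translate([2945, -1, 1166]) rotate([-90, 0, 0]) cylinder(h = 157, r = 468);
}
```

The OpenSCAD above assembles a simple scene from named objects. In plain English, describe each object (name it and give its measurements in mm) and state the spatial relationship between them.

A is the wall frame of a small rectangular building: four walls, each 2390 mm tall and 155 mm thick, enclosing a footprint 4160 mm (x) by 3740 mm (y) outside-to-outside, with no floor or roof. The front and back walls (the −y and +y sides) span the full width; the two side walls fit between them.

The house frame has a circular hole of radius 468 mm through its front wall, centred at (x = 2945, z = 1166).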